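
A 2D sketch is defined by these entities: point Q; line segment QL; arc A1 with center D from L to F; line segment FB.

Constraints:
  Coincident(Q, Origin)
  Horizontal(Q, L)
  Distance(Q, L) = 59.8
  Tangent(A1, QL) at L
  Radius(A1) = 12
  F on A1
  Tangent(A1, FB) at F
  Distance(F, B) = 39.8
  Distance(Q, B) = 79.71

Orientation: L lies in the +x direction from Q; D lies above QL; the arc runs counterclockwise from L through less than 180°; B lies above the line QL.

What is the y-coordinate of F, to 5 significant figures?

15.676

Checks: |DF| = 12.00 ✓; ∠(DF, FB) = 90.00° ✓; |FB| = 39.80 ✓; |QB| = 79.71 ✓.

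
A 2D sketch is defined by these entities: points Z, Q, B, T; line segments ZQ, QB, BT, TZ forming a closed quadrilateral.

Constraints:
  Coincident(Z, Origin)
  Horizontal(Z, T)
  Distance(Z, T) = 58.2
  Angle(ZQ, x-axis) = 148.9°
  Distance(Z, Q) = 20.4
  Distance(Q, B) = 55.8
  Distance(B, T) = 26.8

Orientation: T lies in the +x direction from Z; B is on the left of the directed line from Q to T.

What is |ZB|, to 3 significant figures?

41.7

Checks: |QB| = 55.80 ✓; |BT| = 26.80 ✓.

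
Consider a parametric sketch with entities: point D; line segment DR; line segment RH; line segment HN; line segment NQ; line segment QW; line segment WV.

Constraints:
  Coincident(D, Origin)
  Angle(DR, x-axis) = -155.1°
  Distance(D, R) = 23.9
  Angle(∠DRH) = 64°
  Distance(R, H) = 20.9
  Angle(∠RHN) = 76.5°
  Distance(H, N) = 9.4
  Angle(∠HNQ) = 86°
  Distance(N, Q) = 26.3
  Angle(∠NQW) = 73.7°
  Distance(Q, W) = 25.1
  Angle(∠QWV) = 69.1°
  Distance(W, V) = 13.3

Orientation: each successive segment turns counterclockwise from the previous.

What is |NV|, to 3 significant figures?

18.2

D is at the origin; DR runs at -155.1° with length 23.9, so R = (-21.7, -10.1). ∠DRH = 64.0° gives RH at -39.1° from the x-axis; with |RH| = 20.9, H = (-5.46, -23.2). ∠RHN = 76.5° gives HN at 64.4° from the x-axis; with |HN| = 9.4, N = (-1.40, -14.8). ∠HNQ = 86.0° gives NQ at 158° from the x-axis; with |NQ| = 26.3, Q = (-25.9, -5.08). ∠NQW = 73.7° gives QW at -95.3° from the x-axis; with |QW| = 25.1, W = (-28.2, -30.1). ∠QWV = 69.1° gives WV at 15.6° from the x-axis; with |WV| = 13.3, V = (-15.4, -26.5). Then |NV| = |V − N| = 18.2.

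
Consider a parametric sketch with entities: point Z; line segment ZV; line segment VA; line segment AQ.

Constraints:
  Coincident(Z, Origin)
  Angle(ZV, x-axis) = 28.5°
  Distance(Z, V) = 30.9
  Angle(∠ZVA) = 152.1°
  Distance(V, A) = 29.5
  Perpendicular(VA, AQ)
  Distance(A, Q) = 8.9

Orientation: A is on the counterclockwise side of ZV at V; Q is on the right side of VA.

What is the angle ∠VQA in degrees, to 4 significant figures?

73.21°

∠ZVA = 152.1°, so VA runs at 28.5° + (180° − 152.1°) = 56.40° from the x-axis; with |VA| = 29.5, A = V + 29.5·(cos 56.40°, sin 56.40°) = (43.48, 39.32). VA is perpendicular to AQ; with |AQ| = 8.9 on the right of VA, Q = A + 8.9·(0.8329, -0.5534) = (50.89, 34.39). Then cos ∠VQA = QV·QA / (|QV||QA|), giving 73.21°.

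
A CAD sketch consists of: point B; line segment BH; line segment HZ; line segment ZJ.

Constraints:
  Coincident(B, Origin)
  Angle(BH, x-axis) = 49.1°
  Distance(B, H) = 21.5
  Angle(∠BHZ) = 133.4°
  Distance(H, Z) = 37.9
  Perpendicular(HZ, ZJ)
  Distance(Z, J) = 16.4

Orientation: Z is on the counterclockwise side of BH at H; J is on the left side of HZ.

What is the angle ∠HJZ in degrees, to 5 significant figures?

66.601°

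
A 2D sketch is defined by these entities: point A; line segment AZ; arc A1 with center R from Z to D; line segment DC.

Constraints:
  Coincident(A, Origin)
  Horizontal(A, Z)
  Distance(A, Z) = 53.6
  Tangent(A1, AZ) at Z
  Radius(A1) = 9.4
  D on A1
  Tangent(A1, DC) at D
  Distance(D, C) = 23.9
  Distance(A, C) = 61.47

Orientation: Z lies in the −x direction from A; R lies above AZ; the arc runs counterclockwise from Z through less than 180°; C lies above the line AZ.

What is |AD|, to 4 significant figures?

46.05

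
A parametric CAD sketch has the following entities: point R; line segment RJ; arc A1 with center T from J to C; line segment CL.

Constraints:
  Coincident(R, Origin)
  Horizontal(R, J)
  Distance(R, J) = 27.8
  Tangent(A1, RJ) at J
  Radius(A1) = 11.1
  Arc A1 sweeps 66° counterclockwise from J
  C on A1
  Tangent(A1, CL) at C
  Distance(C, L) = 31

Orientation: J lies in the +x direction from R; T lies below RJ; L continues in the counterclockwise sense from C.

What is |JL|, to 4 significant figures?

41.66

On A1, J sits at bearing 90° from T; a 66° counterclockwise sweep puts C at bearing 156°, so C = T + 11.1·(cos 156°, sin 156°) = (17.66, -6.585). Since A1 is tangent to CL there, TC ⟂ CL, so CL runs along (−sin 156°, cos 156°); with |CL| = 31.0, L = (5.051, -34.91). Then |JL| = |L − J| = 41.66.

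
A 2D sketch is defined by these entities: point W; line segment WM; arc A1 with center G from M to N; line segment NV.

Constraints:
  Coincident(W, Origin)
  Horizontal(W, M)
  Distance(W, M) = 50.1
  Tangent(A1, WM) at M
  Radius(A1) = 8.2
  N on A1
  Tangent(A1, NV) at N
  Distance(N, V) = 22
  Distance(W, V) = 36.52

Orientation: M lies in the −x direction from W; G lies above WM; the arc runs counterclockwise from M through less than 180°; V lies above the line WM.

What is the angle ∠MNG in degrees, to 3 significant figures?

63.8°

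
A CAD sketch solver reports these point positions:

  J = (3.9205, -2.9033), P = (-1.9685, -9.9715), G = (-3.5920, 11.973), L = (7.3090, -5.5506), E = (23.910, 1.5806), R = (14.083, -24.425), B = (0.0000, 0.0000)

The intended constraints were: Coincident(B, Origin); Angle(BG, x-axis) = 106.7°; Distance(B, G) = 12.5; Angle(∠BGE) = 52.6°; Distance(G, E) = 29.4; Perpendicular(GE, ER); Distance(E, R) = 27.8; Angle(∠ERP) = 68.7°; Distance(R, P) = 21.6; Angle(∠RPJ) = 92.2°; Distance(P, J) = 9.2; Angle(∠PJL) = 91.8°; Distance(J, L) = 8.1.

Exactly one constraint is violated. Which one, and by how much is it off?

Distance(J, L) = 8.1 — off by 3.80.

B = (0.00, 0.00) ✓; BG at 106.7° ✓; |BG| = 12.50 ✓; ∠BGE = 52.60° ✓; |GE| = 29.40 ✓; ∠(GE, ER) = 90.00° ✓; |ER| = 27.80 ✓; ∠ERP = 68.70° ✓; |RP| = 21.60 ✓; ∠RPJ = 92.20° ✓; |PJ| = 9.200 ✓; ∠PJL = 91.80° ✓; |JL| = 4.300 ✗.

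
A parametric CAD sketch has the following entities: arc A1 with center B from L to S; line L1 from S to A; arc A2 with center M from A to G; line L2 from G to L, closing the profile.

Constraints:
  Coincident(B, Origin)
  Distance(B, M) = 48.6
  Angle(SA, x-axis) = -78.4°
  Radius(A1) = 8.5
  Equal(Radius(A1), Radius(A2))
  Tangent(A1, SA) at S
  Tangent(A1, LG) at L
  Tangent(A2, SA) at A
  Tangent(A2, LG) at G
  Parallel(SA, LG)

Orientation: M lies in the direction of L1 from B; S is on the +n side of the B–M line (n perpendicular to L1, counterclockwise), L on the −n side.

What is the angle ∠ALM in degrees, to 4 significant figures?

9.359°

The slot axis is L1's direction at -78.4°, so u = (cos -78.4°, sin -78.4°) = (0.2011, -0.9796) and n = (−sin -78.4°, cos -78.4°) = (0.9796, 0.2011). B is at the origin and M lies 48.6 along u from B, so M = 48.6·u = (9.772, -47.61). Tangency of A1 to both parallel lines with radius 8.5 puts S and L at B ± 8.5·n: S = (8.326, 1.709), L = (-8.326, -1.709). Equal radii place A and G the same way about M: A = M + 8.5·n = (18.10, -45.90), G = M − 8.5·n = (1.446, -49.32). Then cos ∠ALM = LA·LM / (|LA||LM|), giving 9.359°.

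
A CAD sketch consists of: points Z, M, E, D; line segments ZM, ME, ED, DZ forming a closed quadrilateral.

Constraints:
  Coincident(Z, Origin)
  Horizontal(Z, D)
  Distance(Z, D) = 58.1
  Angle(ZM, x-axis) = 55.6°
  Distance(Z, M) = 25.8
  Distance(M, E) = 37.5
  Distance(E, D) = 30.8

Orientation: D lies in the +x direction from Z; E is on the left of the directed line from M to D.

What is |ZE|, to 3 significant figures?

59.2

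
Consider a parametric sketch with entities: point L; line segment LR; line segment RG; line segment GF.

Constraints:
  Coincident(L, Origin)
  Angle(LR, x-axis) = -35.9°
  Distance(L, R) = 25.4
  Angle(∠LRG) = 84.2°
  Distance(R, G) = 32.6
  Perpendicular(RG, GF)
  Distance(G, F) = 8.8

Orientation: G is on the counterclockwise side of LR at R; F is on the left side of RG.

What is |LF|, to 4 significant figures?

34.25

L is at the origin; LR runs at -35.9° with length 25.4, so R = 25.4·(cos -35.9°, sin -35.9°) = (20.58, -14.89). ∠LRG = 84.2°, so RG runs at -35.9° + (180° − 84.2°) = 59.90° from the x-axis; with |RG| = 32.6, G = R + 32.6·(cos 59.90°, sin 59.90°) = (36.92, 13.31). RG ⟂ GF; with |GF| = 8.8 on the left of RG, F = G + 8.8·(-0.8652, 0.5015) = (29.31, 17.72). Then |LF| = |F − L| = 34.25.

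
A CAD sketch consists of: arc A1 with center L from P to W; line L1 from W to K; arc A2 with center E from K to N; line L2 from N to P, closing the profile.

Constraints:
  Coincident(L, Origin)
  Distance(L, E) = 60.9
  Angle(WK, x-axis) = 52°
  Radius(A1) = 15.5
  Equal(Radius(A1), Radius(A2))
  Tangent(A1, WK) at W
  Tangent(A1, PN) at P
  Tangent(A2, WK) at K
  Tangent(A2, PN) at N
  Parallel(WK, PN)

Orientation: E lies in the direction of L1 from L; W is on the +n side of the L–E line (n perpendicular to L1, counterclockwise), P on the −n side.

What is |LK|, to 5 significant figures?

62.842

The slot axis is L1's direction at 52.0°, so u = (cos 52.0°, sin 52.0°) = (0.61566, 0.78801) and n = (−sin 52.0°, cos 52.0°) = (-0.78801, 0.61566). L is at the origin and E lies 60.9 along u from L, so E = 60.9·u = (37.494, 47.990). Tangency of A1 to both parallel lines with radius 15.5 puts W and P at L ± 15.5·n: W = (-12.214, 9.5428), P = (12.214, -9.5428). Equal radii place K and N the same way about E: K = E + 15.5·n = (25.280, 57.533), N = E − 15.5·n = (49.708, 38.447). Then |LK| = |K − L| = 62.842.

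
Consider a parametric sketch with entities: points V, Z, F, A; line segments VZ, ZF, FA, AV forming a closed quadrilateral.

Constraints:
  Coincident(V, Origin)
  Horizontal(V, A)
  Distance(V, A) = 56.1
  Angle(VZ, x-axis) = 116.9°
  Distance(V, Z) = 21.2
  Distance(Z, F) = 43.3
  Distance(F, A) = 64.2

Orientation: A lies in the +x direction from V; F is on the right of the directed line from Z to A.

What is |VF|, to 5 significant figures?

24.207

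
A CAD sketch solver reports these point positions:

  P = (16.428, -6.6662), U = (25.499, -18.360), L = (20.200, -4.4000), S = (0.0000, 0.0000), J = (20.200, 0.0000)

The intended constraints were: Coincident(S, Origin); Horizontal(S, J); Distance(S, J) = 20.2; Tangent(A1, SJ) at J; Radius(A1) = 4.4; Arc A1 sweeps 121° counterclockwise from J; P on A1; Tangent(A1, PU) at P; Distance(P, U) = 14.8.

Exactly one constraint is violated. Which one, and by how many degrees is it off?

Tangent(A1, PU) at P — off by 6.80°.

S = (0.00, 0.00) ✓; S.y = 0.00, J.y = 0.00 ✓; |SJ| = 20.20 ✓; ∠(LJ, JS) = 90.00° ✓; |LJ| = 4.400 ✓; bearing(L→P) − bearing(L→J) = 121.0° ✓; |LP| = 4.400 ✓; ∠(LP, PU) = 83.20° ✗; |PU| = 14.80 ✓.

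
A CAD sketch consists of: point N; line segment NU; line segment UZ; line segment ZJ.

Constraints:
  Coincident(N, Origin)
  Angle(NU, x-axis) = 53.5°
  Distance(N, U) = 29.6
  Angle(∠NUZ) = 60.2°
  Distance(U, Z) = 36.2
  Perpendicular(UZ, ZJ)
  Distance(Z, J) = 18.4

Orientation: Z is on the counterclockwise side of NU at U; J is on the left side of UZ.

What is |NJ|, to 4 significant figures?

22.69

N is at the origin; NU runs at 53.5° with length 29.6, so U = 29.6·(cos 53.5°, sin 53.5°) = (17.61, 23.79). ∠NUZ = 60.2°, so UZ runs at 53.5° + (180° − 60.2°) = 173.3° from the x-axis; with |UZ| = 36.2, Z = U + 36.2·(cos 173.3°, sin 173.3°) = (-18.35, 28.02). UZ is perpendicular to ZJ; with |ZJ| = 18.4 on the left of UZ, J = Z + 18.4·(-0.1167, -0.9932) = (-20.49, 9.743). Then |NJ| = |J − N| = 22.69.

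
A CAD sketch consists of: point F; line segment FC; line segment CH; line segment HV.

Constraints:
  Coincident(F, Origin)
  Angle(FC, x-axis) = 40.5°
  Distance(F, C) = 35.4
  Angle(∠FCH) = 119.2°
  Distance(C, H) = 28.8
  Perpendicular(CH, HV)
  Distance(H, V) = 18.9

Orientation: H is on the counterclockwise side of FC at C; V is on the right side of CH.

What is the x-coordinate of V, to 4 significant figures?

39.81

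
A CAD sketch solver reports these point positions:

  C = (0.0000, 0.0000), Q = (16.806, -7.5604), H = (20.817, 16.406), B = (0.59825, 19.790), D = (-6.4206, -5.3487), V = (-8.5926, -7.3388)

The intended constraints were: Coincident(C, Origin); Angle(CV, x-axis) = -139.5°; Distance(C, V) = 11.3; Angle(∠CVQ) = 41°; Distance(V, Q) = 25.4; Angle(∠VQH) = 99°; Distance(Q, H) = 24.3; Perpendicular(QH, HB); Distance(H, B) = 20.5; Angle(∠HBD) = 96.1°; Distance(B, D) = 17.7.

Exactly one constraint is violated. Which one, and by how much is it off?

Distance(B, D) = 17.7 — off by 8.40.

C = (0.00, 0.00) ✓; CV at -139.5° ✓; |CV| = 11.30 ✓; ∠CVQ = 41.00° ✓; |VQ| = 25.40 ✓; ∠VQH = 99.00° ✓; |QH| = 24.30 ✓; ∠(QH, HB) = 90.00° ✓; |HB| = 20.50 ✓; ∠HBD = 96.10° ✓; |BD| = 26.10 ✗.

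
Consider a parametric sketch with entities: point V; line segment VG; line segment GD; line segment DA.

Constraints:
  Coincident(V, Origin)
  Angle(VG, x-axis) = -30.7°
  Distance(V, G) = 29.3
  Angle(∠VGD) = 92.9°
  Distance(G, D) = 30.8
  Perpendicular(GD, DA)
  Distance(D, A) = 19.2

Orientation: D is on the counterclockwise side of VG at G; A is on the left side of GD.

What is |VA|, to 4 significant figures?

33.81

V is at the origin; VG runs at -30.7° with length 29.3, so G = 29.3·(cos -30.7°, sin -30.7°) = (25.19, -14.96). ∠VGD = 92.9°, so GD runs at -30.7° + (180° − 92.9°) = 56.40° from the x-axis; with |GD| = 30.8, D = G + 30.8·(cos 56.40°, sin 56.40°) = (42.24, 10.70). GD ⟂ DA; with |DA| = 19.2 on the left of GD, A = D + 19.2·(-0.8329, 0.5534) = (26.25, 21.32). Then |VA| = |A − V| = 33.81.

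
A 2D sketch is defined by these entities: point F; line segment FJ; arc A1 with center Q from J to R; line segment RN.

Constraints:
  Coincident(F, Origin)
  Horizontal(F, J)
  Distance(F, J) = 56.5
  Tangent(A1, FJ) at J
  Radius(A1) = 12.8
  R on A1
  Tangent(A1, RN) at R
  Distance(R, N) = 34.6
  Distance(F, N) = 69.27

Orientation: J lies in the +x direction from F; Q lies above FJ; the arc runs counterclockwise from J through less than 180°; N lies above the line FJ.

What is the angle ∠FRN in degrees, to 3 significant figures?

74.2°

F is at the origin; FJ is horizontal with |FJ| = 56.5 and J on the +x side, so J = (56.5, 0.00). Tangency of A1 to FJ means the radius QJ is perpendicular to FJ, so Q = J + (0, 12.8) = (56.5, 12.8). Since QR ⟂ RN (tangency), |QN| = √(12.8² + 34.6²) = 36.9 regardless of where R sits on A1. So N lies on both circle(F, 69.27) and circle(Q, 36.9); the above-FJ intersection is N = (49.0, 48.9). R is the foot of the tangent from N: R = (67.4, 19.6).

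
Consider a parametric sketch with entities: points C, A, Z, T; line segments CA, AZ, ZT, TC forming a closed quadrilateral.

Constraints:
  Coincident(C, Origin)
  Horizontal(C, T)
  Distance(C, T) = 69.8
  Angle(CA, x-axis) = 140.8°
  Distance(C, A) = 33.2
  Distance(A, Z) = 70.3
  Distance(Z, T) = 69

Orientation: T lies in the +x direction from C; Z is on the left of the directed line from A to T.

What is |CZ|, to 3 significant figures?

67.7

Checks: |AZ| = 70.30 ✓; |ZT| = 69.00 ✓.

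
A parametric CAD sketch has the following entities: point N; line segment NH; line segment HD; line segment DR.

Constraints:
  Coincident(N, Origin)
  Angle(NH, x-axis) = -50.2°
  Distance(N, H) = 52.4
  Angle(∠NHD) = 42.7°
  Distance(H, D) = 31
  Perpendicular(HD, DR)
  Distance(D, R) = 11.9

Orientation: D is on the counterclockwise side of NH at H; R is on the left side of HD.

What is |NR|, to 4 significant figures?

24.80

N is at the origin; NH runs at -50.2° with length 52.4, so H = 52.4·(cos -50.2°, sin -50.2°) = (33.54, -40.26). ∠NHD = 42.7°, so HD runs at -50.2° + (180° − 42.7°) = 87.10° from the x-axis; with |HD| = 31.0, D = H + 31.0·(cos 87.10°, sin 87.10°) = (35.11, -9.298). HD is perpendicular to DR; with |DR| = 11.9 on the left of HD, R = D + 11.9·(-0.9987, 0.05059) = (23.23, -8.696). Then |NR| = |R − N| = 24.80.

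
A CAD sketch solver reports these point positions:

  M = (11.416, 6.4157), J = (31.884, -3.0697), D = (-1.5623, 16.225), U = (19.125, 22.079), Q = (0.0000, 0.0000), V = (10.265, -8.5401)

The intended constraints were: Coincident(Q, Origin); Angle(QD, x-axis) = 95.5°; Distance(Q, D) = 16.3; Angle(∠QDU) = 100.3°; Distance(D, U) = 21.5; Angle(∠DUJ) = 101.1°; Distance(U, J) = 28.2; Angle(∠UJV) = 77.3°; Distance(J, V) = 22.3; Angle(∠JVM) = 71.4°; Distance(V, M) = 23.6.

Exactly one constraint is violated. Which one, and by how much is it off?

Distance(V, M) = 23.6 — off by 8.60.

Q = (0.00, 0.00) ✓; QD at 95.50° ✓; |QD| = 16.30 ✓; ∠QDU = 100.3° ✓; |DU| = 21.50 ✓; ∠DUJ = 101.1° ✓; |UJ| = 28.20 ✓; ∠UJV = 77.30° ✓; |JV| = 22.30 ✓; ∠JVM = 71.40° ✓; |VM| = 15.00 ✗.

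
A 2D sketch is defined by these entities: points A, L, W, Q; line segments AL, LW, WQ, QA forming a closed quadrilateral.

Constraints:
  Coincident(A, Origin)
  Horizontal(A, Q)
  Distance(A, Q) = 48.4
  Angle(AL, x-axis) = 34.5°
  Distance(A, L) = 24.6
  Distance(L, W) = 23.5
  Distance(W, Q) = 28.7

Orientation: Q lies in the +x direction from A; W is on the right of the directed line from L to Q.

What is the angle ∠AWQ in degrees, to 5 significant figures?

136.48°

A is at the origin; AQ is horizontal with |AQ| = 48.4 and Q in +x, so Q = (48.4, 0). AL runs at 34.5° with |AL| = 24.6, so L = (20.274, 13.934). W is determined by |LW| = 23.5 and |WQ| = 28.7 together: it lies at the intersection of circle(L, 23.5) and circle(Q, 28.7). With |LQ| = 31.389, the foot of the radical line on LQ is 11.370 from L and the perpendicular offset is √(23.5² − 11.370²) = 20.566. Taking the right-of-LQ solution: W = (21.333, -9.5425).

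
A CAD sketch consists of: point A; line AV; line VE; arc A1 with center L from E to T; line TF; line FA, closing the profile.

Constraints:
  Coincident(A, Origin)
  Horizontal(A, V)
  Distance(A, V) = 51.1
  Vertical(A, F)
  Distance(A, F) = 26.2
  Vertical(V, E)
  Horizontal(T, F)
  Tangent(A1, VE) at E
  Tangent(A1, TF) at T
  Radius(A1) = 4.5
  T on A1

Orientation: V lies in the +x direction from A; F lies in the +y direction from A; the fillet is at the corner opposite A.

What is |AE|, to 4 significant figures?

55.52

The virtual corner opposite A is at (51.10, 26.20). The tangent condition forces LE to be normal to VE and tangency of A1 to TF means the radius LT is perpendicular to TF, with radius 4.5, so the center L sits 4.5 in from both sides at L = (46.60, 21.70). That places the tangent points at E = (51.10, 21.70) on VE and T = (46.60, 26.20) on TF. Then |AE| = |E − A| = 55.52.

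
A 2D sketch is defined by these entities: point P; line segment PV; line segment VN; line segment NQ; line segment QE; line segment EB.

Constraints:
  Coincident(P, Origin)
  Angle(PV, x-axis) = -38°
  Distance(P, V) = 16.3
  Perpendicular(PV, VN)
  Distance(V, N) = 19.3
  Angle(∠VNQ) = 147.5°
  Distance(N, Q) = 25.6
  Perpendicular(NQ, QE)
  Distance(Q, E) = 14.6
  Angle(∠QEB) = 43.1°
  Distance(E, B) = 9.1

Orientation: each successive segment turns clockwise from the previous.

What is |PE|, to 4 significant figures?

34.46

P is at the origin; PV runs at -38.0° with length 16.3, so V = (12.84, -10.04). The perpendicularity gives VN at right angles to PV, so VN runs at -128.0°; with |VN| = 19.3, N = (0.9623, -25.24). ∠VNQ = 147.5° gives NQ at -160.5° from the x-axis; with |NQ| = 25.6, Q = (-23.17, -33.79). NQ is perpendicular to QE, so QE runs at 109.5°; with |QE| = 14.6, E = (-28.04, -20.03). Then |PE| = |E − P| = 34.46.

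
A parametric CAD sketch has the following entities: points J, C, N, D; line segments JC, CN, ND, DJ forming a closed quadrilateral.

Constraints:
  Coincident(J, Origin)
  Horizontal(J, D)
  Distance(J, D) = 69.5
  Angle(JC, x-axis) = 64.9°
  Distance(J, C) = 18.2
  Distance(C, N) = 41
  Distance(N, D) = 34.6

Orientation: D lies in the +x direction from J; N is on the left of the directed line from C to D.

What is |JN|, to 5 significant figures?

54.414

J is at the origin; J and D share the same y with |JD| = 69.5 and D in +x, so D = (69.5, 0). JC runs at 64.9° with |JC| = 18.2, so C = (7.7204, 16.481). N is determined by |CN| = 41.0 and |ND| = 34.6 together: it lies at the intersection of circle(C, 41.0) and circle(D, 34.6). With |CD| = 63.940, the foot of the radical line on CD is 35.754 from C and the perpendicular offset is √(41.0² − 35.754²) = 20.067. Taking the left-of-CD solution: N = (47.438, 26.654).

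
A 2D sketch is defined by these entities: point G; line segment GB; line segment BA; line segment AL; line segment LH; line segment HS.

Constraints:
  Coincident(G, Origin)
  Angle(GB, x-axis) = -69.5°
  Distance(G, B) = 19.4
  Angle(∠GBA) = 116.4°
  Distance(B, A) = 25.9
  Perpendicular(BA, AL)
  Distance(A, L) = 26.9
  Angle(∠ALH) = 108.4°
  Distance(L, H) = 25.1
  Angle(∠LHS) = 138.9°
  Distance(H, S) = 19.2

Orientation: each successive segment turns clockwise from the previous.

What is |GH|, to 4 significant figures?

20.47

G is at the origin; GB runs at -69.5° with length 19.4, so B = (6.794, -18.17). ∠GBA = 116.4° gives BA at -133.1° from the x-axis; with |BA| = 25.9, A = (-10.90, -37.08). BA ⟂ AL, so AL runs at 136.9°; with |AL| = 26.9, L = (-30.54, -18.70). ∠ALH = 108.4° gives LH at 65.30° from the x-axis; with |LH| = 25.1, H = (-20.06, 4.101). Then |GH| = |H − G| = 20.47.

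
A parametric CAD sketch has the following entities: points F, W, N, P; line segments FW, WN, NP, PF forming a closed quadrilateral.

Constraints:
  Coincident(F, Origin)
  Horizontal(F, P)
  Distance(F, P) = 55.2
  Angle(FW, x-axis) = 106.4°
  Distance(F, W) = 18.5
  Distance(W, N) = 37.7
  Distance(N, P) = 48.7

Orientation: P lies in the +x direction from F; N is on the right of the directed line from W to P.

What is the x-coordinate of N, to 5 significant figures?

9.5416

F is at the origin; F and P share the same y with |FP| = 55.2 and P in +x, so P = (55.2, 0). FW runs at 106.4° with |FW| = 18.5, so W = (-5.2233, 17.747). N is determined by |WN| = 37.7 and |NP| = 48.7 together: it lies at the intersection of circle(W, 37.7) and circle(P, 48.7). With |WP| = 62.976, the foot of the radical line on WP is 23.942 from W and the perpendicular offset is √(37.7² − 23.942²) = 29.122. Taking the right-of-WP solution: N = (9.5416, -16.941).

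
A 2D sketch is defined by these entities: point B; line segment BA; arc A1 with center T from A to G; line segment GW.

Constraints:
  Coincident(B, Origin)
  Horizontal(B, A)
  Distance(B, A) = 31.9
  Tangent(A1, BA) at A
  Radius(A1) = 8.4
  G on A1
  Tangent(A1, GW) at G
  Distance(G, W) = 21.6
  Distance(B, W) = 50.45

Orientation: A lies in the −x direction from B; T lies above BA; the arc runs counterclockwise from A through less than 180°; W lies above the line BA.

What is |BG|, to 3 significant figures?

29.4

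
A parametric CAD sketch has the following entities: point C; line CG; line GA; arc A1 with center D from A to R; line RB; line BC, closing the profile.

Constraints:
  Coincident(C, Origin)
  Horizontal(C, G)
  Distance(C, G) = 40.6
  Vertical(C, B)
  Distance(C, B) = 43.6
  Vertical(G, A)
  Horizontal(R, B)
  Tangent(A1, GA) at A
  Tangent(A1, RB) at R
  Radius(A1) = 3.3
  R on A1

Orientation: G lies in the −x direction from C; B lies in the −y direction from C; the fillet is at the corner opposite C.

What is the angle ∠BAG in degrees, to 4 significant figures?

94.65°

C is at the origin; CG is horizontal with |CG| = 40.6 and G on the −x side, so G = (-40.60, 0.000). CB is vertical with |CB| = 43.6 and B on the −y side, so B = (0.000, -43.60). The virtual corner opposite C is at (-40.60, -43.60). The tangent condition forces DA to be normal to GA and A1 meets RB tangentially, so DR is at right angles to RB, with radius 3.3, so the center D sits 3.3 in from both sides at D = (-37.30, -40.30). That places the tangent points at A = (-40.60, -40.30) on GA and R = (-37.30, -43.60) on RB. Then cos ∠BAG = AB·AG / (|AB||AG|), giving 94.65°.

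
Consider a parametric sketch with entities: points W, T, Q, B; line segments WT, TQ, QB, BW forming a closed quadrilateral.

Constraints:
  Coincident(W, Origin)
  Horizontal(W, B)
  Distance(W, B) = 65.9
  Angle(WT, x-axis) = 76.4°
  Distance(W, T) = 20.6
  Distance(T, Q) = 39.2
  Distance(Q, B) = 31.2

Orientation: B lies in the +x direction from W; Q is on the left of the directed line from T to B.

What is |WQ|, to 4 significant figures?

49.27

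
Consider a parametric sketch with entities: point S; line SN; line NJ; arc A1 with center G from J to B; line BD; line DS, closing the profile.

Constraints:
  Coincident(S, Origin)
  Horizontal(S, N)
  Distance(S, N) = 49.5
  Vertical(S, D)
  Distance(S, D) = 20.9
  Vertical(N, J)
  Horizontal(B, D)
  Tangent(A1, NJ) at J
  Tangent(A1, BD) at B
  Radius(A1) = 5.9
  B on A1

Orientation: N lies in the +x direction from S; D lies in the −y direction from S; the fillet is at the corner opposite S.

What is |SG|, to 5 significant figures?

46.108

S is at the origin; S and N share the same y with |SN| = 49.5 and N on the +x side, so N = (49.500, 0.0000). SD is vertical with |SD| = 20.9 and D on the −y side, so D = (0.0000, -20.900). The virtual corner opposite S is at (49.500, -20.900). The tangent condition forces GJ to be normal to NJ and A1 meets BD tangentially, so GB is at right angles to BD, with radius 5.9, so the center G sits 5.9 in from both sides at G = (43.600, -15.000). Then |SG| = |G − S| = 46.108.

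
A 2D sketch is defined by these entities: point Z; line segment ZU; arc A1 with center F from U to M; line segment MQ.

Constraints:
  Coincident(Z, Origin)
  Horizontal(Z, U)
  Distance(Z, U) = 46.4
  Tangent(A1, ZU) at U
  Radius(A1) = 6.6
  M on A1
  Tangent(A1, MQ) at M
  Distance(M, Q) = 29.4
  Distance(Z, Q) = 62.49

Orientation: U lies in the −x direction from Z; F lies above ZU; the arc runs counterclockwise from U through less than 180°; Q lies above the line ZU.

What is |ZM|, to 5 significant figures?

41.226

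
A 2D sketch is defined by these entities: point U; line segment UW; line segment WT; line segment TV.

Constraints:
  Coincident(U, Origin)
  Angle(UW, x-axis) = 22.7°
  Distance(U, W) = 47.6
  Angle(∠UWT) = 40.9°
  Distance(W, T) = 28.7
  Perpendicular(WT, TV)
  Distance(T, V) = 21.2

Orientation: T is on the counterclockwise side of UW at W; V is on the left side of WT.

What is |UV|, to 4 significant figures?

12.34

U is at the origin; UW runs at 22.7° with length 47.6, so W = 47.6·(cos 22.7°, sin 22.7°) = (43.91, 18.37). ∠UWT = 40.9°, so WT runs at 22.7° + (180° − 40.9°) = 161.8° from the x-axis; with |WT| = 28.7, T = W + 28.7·(cos 161.8°, sin 161.8°) = (16.65, 27.33). The perpendicularity gives TV at right angles to WT; with |TV| = 21.2 on the left of WT, V = T + 21.2·(-0.3123, -0.9500) = (10.03, 7.194). Then |UV| = |V − U| = 12.34.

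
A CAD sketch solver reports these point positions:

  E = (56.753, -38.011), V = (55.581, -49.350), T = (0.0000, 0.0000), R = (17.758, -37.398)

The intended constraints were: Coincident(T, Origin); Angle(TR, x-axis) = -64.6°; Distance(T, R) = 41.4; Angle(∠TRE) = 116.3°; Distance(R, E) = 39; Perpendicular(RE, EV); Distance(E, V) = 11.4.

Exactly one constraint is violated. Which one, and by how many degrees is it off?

Perpendicular(RE, EV) — off by 5.00°.

T = (0.00, 0.00) ✓; TR at -64.60° ✓; |TR| = 41.40 ✓; ∠TRE = 116.3° ✓; |RE| = 39.00 ✓; ∠(RE, EV) = 95.00° ✗; |EV| = 11.40 ✓.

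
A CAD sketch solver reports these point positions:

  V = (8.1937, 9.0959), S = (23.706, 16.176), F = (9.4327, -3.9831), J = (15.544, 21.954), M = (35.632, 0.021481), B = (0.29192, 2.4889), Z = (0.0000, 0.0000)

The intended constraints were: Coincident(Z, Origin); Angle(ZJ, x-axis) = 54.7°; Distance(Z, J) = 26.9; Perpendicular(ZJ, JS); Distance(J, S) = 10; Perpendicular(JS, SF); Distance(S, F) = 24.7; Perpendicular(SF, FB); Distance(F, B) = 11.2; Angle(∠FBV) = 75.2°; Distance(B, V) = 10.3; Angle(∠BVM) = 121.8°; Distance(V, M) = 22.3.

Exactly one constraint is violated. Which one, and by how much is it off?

Distance(V, M) = 22.3 — off by 6.60.

Z = (0.00, 0.00) ✓; ZJ at 54.70° ✓; |ZJ| = 26.90 ✓; ∠(ZJ, JS) = 90.00° ✓; |JS| = 10.00 ✓; ∠(JS, SF) = 90.00° ✓; |SF| = 24.70 ✓; ∠(SF, FB) = 90.00° ✓; |FB| = 11.20 ✓; ∠FBV = 75.20° ✓; |BV| = 10.30 ✓; ∠BVM = 121.8° ✓; |VM| = 28.90 ✗.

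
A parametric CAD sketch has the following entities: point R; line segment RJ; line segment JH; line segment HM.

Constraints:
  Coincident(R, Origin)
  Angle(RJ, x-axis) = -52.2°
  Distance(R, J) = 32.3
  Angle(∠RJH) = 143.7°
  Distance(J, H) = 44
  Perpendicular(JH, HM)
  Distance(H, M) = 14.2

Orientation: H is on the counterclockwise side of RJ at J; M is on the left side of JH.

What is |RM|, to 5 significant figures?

70.204

R is at the origin; RJ runs at -52.2° with length 32.3, so J = 32.3·(cos -52.2°, sin -52.2°) = (19.797, -25.522). ∠RJH = 143.7°, so JH runs at -52.2° + (180° − 143.7°) = -15.900° from the x-axis; with |JH| = 44.0, H = J + 44.0·(cos -15.900°, sin -15.900°) = (62.114, -37.576). JH ⟂ HM; with |HM| = 14.2 on the left of JH, M = H + 14.2·(0.27396, 0.96174) = (66.004, -23.919). Then |RM| = |M − R| = 70.204.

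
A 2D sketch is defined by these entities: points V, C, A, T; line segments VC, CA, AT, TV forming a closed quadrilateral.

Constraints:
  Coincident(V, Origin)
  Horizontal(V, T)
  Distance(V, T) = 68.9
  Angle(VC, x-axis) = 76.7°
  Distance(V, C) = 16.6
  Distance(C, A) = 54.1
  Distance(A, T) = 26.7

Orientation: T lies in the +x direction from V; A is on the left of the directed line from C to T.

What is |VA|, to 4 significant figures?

62.18

V is at the origin; V and T share the same y with |VT| = 68.9 and T in +x, so T = (68.9, 0). VC runs at 76.7° with |VC| = 16.6, so C = (3.819, 16.15). A is determined by |CA| = 54.1 and |AT| = 26.7 together: it lies at the intersection of circle(C, 54.1) and circle(T, 26.7). With |CT| = 67.06, the foot of the radical line on CT is 50.04 from C and the perpendicular offset is √(54.1² − 50.04²) = 20.57. Taking the left-of-CT solution: A = (57.34, 24.07).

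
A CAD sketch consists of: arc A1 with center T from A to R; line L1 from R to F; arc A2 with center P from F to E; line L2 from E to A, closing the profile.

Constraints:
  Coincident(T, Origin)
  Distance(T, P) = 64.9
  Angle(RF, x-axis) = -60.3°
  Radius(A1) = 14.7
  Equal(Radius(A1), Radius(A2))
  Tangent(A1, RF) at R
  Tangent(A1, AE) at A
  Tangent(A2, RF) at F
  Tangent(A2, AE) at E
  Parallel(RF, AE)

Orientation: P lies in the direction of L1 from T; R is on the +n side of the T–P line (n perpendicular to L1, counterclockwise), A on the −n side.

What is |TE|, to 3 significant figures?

66.5

The slot axis is L1's direction at -60.3°, so u = (cos -60.3°, sin -60.3°) = (0.495, -0.869) and n = (−sin -60.3°, cos -60.3°) = (0.869, 0.495). T is at the origin and P lies 64.9 along u from T, so P = 64.9·u = (32.2, -56.4). Tangency of A1 to both parallel lines with radius 14.7 puts R and A at T ± 14.7·n: R = (12.8, 7.28), A = (-12.8, -7.28). Equal radii place F and E the same way about P: F = P + 14.7·n = (44.9, -49.1), E = P − 14.7·n = (19.4, -63.7). Then |TE| = |E − T| = 66.5.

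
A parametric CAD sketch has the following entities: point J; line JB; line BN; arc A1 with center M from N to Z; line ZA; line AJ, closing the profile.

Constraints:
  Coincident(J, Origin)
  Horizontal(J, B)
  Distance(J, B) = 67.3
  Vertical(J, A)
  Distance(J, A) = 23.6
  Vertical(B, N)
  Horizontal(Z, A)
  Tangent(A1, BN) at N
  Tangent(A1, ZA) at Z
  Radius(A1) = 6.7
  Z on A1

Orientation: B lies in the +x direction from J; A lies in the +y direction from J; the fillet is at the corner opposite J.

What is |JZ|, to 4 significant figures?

65.03

The virtual corner opposite J is at (67.30, 23.60). The tangent condition forces MN to be normal to BN and tangency of A1 to ZA means the radius MZ is perpendicular to ZA, with radius 6.7, so the center M sits 6.7 in from both sides at M = (60.60, 16.90). That places the tangent points at N = (67.30, 16.90) on BN and Z = (60.60, 23.60) on ZA. Then |JZ| = |Z − J| = 65.03.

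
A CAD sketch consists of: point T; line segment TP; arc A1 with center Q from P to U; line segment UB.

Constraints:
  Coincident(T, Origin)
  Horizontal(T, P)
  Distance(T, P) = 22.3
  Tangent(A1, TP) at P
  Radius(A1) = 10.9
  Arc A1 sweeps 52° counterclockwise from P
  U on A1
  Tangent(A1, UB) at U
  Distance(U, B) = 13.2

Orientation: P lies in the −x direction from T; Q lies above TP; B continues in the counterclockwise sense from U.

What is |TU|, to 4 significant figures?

14.34

T is at the origin; TP is horizontal with |TP| = 22.3 and P on the −x side, so P = (-22.30, 0.000). The tangent condition forces QP to be normal to TP, so Q = P + (0, 10.9) = (-22.30, 10.90). On A1, P sits at bearing -90° from Q; a 52° counterclockwise sweep puts U at bearing -38°, so U = Q + 10.9·(cos -38°, sin -38°) = (-13.71, 4.189). Then |TU| = |U − T| = 14.34.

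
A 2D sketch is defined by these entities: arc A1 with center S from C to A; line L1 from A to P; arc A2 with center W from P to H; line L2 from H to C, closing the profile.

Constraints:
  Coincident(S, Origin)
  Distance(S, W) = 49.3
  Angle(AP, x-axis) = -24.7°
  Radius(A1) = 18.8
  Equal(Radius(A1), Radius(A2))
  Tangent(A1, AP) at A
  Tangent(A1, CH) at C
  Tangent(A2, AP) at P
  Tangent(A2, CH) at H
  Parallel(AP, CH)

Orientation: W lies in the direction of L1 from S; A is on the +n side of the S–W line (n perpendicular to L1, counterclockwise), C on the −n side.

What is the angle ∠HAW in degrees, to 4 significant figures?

16.46°

Tangency of A1 to both parallel lines with radius 18.8 puts A and C at S ± 18.8·n: A = (7.856, 17.08), C = (-7.856, -17.08). Equal radii place P and H the same way about W: P = W + 18.8·n = (52.65, -3.521), H = W − 18.8·n = (36.93, -37.68). Then cos ∠HAW = AH·AW / (|AH||AW|), giving 16.46°.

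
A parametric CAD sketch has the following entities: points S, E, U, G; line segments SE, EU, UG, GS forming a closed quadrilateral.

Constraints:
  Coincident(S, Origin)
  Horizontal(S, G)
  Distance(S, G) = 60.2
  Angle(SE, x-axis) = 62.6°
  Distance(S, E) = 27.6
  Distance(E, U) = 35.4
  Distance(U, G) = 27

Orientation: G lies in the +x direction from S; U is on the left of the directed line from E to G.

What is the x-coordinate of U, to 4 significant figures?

48.10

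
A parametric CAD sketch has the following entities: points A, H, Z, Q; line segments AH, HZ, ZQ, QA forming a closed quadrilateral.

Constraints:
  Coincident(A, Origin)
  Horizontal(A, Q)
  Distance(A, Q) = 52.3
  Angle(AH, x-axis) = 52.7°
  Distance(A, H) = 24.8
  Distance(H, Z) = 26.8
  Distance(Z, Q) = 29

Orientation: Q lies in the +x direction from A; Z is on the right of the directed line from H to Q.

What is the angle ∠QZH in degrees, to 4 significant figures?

98.10°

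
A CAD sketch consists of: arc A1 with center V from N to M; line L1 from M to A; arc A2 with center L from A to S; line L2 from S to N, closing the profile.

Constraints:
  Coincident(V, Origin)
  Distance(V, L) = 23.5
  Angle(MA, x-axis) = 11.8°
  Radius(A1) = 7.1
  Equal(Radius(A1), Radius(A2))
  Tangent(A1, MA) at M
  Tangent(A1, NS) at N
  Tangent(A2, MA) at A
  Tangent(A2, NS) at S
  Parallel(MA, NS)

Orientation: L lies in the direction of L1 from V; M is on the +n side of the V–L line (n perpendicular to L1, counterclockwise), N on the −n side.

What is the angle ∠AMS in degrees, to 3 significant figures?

31.1°

Tangency of A1 to both parallel lines with radius 7.1 puts M and N at V ± 7.1·n: M = (-1.45, 6.95), N = (1.45, -6.95). Equal radii place A and S the same way about L: A = L + 7.1·n = (21.6, 11.8), S = L − 7.1·n = (24.5, -2.14). Then cos ∠AMS = MA·MS / (|MA||MS|), giving 31.1°.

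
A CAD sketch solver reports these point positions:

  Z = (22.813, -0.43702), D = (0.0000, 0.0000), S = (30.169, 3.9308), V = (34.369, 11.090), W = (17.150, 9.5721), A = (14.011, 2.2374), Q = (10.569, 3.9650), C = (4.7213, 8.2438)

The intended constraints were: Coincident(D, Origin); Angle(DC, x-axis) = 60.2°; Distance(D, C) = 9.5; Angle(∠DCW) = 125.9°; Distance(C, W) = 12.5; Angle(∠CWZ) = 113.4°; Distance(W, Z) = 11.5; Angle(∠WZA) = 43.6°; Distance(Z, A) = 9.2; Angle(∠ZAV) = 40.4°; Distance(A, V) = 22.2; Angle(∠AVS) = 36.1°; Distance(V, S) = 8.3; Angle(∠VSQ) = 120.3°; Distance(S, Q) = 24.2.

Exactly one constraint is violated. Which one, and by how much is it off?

Distance(S, Q) = 24.2 — off by 4.60.

D = (0.00, 0.00) ✓; DC at 60.20° ✓; |DC| = 9.500 ✓; ∠DCW = 125.9° ✓; |CW| = 12.50 ✓; ∠CWZ = 113.4° ✓; |WZ| = 11.50 ✓; ∠WZA = 43.60° ✓; |ZA| = 9.199 ✓; ∠ZAV = 40.40° ✓; |AV| = 22.20 ✓; ∠AVS = 36.10° ✓; |VS| = 8.300 ✓; ∠VSQ = 120.3° ✓; |SQ| = 19.60 ✗.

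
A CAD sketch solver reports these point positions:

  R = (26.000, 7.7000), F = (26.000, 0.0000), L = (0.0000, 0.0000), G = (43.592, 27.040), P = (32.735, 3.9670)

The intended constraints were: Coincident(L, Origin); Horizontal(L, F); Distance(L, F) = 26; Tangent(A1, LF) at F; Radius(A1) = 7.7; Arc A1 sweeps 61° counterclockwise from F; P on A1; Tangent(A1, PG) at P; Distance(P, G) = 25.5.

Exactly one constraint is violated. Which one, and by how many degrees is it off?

Tangent(A1, PG) at P — off by 3.80°.

L = (0.00, 0.00) ✓; L.y = 0.00, F.y = 0.00 ✓; |LF| = 26.00 ✓; ∠(RF, FL) = 90.00° ✓; |RF| = 7.700 ✓; bearing(R→P) − bearing(R→F) = 61.00° ✓; |RP| = 7.700 ✓; ∠(RP, PG) = 86.20° ✗; |PG| = 25.50 ✓.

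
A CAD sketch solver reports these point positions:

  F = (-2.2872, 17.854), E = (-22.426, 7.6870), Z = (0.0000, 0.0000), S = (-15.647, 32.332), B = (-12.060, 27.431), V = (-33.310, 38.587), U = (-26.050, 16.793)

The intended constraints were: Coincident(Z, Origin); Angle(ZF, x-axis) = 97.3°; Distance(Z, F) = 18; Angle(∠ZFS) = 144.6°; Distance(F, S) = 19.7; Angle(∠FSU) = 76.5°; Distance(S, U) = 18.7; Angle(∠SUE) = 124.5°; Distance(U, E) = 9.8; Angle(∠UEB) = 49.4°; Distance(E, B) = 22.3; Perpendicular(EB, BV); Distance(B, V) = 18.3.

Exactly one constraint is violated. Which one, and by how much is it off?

Distance(B, V) = 18.3 — off by 5.70.

Z = (0.00, 0.00) ✓; ZF at 97.30° ✓; |ZF| = 18.00 ✓; ∠ZFS = 144.6° ✓; |FS| = 19.70 ✓; ∠FSU = 76.50° ✓; |SU| = 18.70 ✓; ∠SUE = 124.5° ✓; |UE| = 9.801 ✓; ∠UEB = 49.40° ✓; |EB| = 22.30 ✓; ∠(EB, BV) = 90.00° ✓; |BV| = 24.00 ✗.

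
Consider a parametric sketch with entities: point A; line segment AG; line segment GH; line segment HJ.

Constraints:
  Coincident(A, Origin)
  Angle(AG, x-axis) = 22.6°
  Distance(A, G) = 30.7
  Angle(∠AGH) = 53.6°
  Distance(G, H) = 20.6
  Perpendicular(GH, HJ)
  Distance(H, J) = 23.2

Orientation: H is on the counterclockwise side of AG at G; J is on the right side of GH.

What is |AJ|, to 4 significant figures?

47.97

A is at the origin; AG runs at 22.6° with length 30.7, so G = 30.7·(cos 22.6°, sin 22.6°) = (28.34, 11.80). ∠AGH = 53.6°, so GH runs at 22.6° + (180° − 53.6°) = 149.0° from the x-axis; with |GH| = 20.6, H = G + 20.6·(cos 149.0°, sin 149.0°) = (10.68, 22.41). GH is perpendicular to HJ; with |HJ| = 23.2 on the right of GH, J = H + 23.2·(0.5150, 0.8572) = (22.63, 42.29). Then |AJ| = |J − A| = 47.97.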